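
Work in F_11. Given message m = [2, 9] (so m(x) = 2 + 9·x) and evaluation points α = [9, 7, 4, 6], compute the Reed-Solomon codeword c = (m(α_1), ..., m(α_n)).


c = [6, 10, 5, 1]

Message polynomial: m(x) = 2 + 9·x (mod 11).
For each evaluation point α_i, compute m(α_i) mod 11:
  α_1 = 9: Horner steps 9 → 6, so m(9) = 6.
  α_2 = 7: Horner steps 9 → 10, so m(7) = 10.
  α_3 = 4: Horner steps 9 → 5, so m(4) = 5.
  α_4 = 6: Horner steps 9 → 1, so m(6) = 1.
Codeword c = [6, 10, 5, 1] ∈ F_11^4.


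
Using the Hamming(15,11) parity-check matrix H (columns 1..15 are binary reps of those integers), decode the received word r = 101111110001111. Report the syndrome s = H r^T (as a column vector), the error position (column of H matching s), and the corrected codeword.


s = (1, 0, 1, 0)^T, error position = 10, corrected codeword c = 101111110101111

Compute s = H r^T mod 2 one row at a time:
  s_1 = 1 + 0 + 0 + 0 + 1 + 1 + 1 + 1 = 5 ≡ 1 (mod 2).
  s_2 = 1 + 1 + 1 + 1 + 1 + 1 + 1 + 1 = 8 ≡ 0 (mod 2).
  s_3 = 0 + 1 + 1 + 1 + 0 + 0 + 1 + 1 = 5 ≡ 1 (mod 2).
  s_4 = 1 + 1 + 1 + 1 + 0 + 0 + 1 + 1 = 6 ≡ 0 (mod 2).
s = (1, 0, 1, 0)^T — this equals column 10 of H (binary 1010), so error is at position 10.
Correct: flip bit 10 of r = 101111110001111 to get c = 101111110101111.


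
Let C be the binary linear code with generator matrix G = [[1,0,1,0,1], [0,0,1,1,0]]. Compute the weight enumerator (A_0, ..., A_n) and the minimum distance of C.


Weight distribution: A_0 = 1, A_2 = 1, A_3 = 2. Minimum distance d = 2.

Enumerate all 2^2 = 4 messages m ∈ F_2^2.
For each, compute codeword c = mG in F_2^5, then tally its weight.
  m = 00 → c = 00000, weight = 0.
  m = 10 → c = 10101, weight = 3.
  m = 01 → c = 00110, weight = 2.
  m = 11 → c = 10011, weight = 3.
Tally weights:
  weight 0: 1 codewords.
  weight 2: 1 codewords.
  weight 3: 2 codewords.
Minimum distance d = smallest w > 0 with A_w > 0 = 2.
Sanity: Σ A_w = 4 = 2^2 = 4 ✓.


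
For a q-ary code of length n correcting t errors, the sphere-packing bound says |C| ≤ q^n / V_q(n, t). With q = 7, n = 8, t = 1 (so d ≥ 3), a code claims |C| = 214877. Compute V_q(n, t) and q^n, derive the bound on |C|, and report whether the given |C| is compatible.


V_q(n, t) = 49, q^n = 5764801, Hamming bound = 117649, |C| = 214877 > bound (violated).

Step 1: Compute V_q(n, t) = Σ_{j=0}^1 C(n, j) (q−1)^j.
  j = 0: C(8,0)·(6)^0 = 1·1 = 1.
  j = 1: C(8,1)·(6)^1 = 8·6 = 48.
  V_q(n, t) = 1 + 48 = 49.
Step 2: q^n = 7^8 = 5764801.
Step 3: Hamming bound ⌊q^n / V_q(n,t)⌋ = ⌊5764801/49⌋ = 117649.
Step 4: Compare |C| = 214877 to 117649: violated.
The claimed |C| lies above the Hamming bound, so no 7-ary code of length 8 with d ≥ 3 can have 214877 codewords.


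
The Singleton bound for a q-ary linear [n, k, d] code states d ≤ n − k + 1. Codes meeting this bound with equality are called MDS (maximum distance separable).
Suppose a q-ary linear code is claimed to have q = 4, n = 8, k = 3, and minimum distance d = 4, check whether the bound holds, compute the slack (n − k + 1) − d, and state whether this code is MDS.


Singleton RHS = n − k + 1 = 6, slack = 2, bound satisfied, not MDS.

Singleton bound: d ≤ n − k + 1.
Here n = 8, k = 3, so n − k + 1 = 6.
Given d = 4, check d ≤ 6: YES.
Slack = (n − k + 1) − d = 2.
The code is NOT MDS (slack = 2 > 0).
Description: the claimed parameters are [8, 3, 4]_4; such a code would be non-MDS.


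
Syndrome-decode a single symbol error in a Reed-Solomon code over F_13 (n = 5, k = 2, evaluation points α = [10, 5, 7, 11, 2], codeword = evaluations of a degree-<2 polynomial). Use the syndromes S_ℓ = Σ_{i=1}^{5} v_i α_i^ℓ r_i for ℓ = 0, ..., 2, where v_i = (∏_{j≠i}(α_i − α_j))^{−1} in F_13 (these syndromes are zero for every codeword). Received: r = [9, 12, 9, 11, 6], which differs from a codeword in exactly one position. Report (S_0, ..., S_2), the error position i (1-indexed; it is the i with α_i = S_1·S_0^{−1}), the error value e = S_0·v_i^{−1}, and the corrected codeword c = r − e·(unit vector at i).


S = (2, 1, 7), error at position 3, error magnitude e = 6, c = [9, 12, 3, 11, 6].

Step 1: column multipliers v_i = (∏_{j≠i}(α_i − α_j))^{−1} mod 13.
  i = 1 (α = 10): (10−5)(10−7)(10−11)(10−2) = 5·3·(−1)·8 = −120 ≡ 10, so v_1 = 10^{−1} = 4 (mod 13).
  i = 2 (α = 5): (5−10)(5−7)(5−11)(5−2) = (−5)·(−2)·(−6)·3 = −180 ≡ 2, so v_2 = 2^{−1} = 7 (mod 13).
  i = 3 (α = 7): (7−10)(7−5)(7−11)(7−2) = (−3)·2·(−4)·5 = 120 ≡ 3, so v_3 = 3^{−1} = 9 (mod 13).
  i = 4 (α = 11): (11−10)(11−5)(11−7)(11−2) = 1·6·4·9 = 216 ≡ 8, so v_4 = 8^{−1} = 5 (mod 13).
  i = 5 (α = 2): (2−10)(2−5)(2−7)(2−11) = (−8)·(−3)·(−5)·(−9) = 1080 ≡ 1, so v_5 = 1^{−1} = 1 (mod 13).
  v = [4, 7, 9, 5, 1].
Step 2: syndromes of r = [9, 12, 9, 11, 6] (all sums mod 13).
  S_0 = Σ v_i r_i = 4·9 + 7·12 + 9·9 + 5·11 + 1·6 = 262 ≡ 2.
  S_1 = Σ v_i α_i r_i = 4·10·9 + 7·5·12 + 9·7·9 + 5·11·11 + 1·2·6 = 1964 ≡ 1.
  α_i^2 mod 13 = [9, 12, 10, 4, 4].
  S_2 = Σ v_i α_i^2 r_i = 4·9·9 + 7·12·12 + 9·10·9 + 5·4·11 + 1·4·6 = 2386 ≡ 7.
  S = (2, 1, 7) ≠ 0, so r is not a codeword (an error is present).
Step 3: locate the error. For a single error e at position i, S_ℓ = v_i·e·α_i^ℓ, so α_err = S_1/S_0.
  S_0^{−1} = 2^{−1} = 7 (mod 13), so α_err = 1·7 = 7 ≡ 7 = α_3. Error position i = 3.
  Consistency check: S_2/S_1 = 7·1 = 7 ≡ 7 = α_err ✓ (single-error assumption holds).
Step 4: error magnitude e = S_0/v_3 = S_0·∏_{j≠3}(α_3 − α_j) = 2·3 = 6 ≡ 6 (mod 13).
Step 5: correct position 3: c_3 = r_3 − e = 9 − 6 ≡ 3 (mod 13). Hence c = [9, 12, 3, 11, 6].
  Check: interpolating c through the α_i gives m(x) = 2 + 2·x (degree < 2) with m(α_i) = c_i for every i, so c is indeed a codeword.


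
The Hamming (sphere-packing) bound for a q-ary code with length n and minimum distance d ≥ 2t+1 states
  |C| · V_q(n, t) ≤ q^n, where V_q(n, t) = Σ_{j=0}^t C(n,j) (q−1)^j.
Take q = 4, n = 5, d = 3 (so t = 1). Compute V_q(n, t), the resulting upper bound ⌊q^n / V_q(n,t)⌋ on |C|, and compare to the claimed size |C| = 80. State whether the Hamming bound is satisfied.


V_q(n, t) = 16, q^n = 1024, Hamming bound = 64, |C| = 80 > bound (violated).

Step 1: Compute V_q(n, t) = Σ_{j=0}^1 C(n, j) (q−1)^j.
  j = 0: C(5,0)·(3)^0 = 1·1 = 1.
  j = 1: C(5,1)·(3)^1 = 5·3 = 15.
  V_q(n, t) = 1 + 15 = 16.
Step 2: q^n = 4^5 = 1024.
Step 3: Hamming bound ⌊q^n / V_q(n,t)⌋ = ⌊1024/16⌋ = 64.
Step 4: Compare |C| = 80 to 64: violated.
The claimed |C| lies above the Hamming bound, so no 4-ary code of length 5 with d ≥ 3 can have 80 codewords.


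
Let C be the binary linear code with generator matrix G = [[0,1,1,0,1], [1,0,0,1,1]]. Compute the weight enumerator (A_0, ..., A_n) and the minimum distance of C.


Weight distribution: A_0 = 1, A_3 = 2, A_4 = 1. Minimum distance d = 3.

Enumerate all 2^2 = 4 messages m ∈ F_2^2.
For each, compute codeword c = mG in F_2^5, then tally its weight.
  m = 00 → c = 00000, weight = 0.
  m = 10 → c = 01101, weight = 3.
  m = 01 → c = 10011, weight = 3.
  m = 11 → c = 11110, weight = 4.
Tally weights:
  weight 0: 1 codewords.
  weight 3: 2 codewords.
  weight 4: 1 codewords.
Minimum distance d = smallest w > 0 with A_w > 0 = 3.
Sanity: Σ A_w = 4 = 2^2 = 4 ✓.


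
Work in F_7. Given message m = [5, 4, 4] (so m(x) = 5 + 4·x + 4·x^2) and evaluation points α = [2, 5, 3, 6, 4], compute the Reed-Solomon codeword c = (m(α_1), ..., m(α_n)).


c = [1, 6, 4, 5, 1]

Message polynomial: m(x) = 5 + 4·x + 4·x^2 (mod 7).
For each evaluation point α_i, compute m(α_i) mod 7:
  α_1 = 2: Horner steps 4 → 5 → 1, so m(2) = 1.
  α_2 = 5: Horner steps 4 → 3 → 6, so m(5) = 6.
  α_3 = 3: Horner steps 4 → 2 → 4, so m(3) = 4.
  α_4 = 6: Horner steps 4 → 0 → 5, so m(6) = 5.
  α_5 = 4: Horner steps 4 → 6 → 1, so m(4) = 1.
Codeword c = [1, 6, 4, 5, 1] ∈ F_7^5.


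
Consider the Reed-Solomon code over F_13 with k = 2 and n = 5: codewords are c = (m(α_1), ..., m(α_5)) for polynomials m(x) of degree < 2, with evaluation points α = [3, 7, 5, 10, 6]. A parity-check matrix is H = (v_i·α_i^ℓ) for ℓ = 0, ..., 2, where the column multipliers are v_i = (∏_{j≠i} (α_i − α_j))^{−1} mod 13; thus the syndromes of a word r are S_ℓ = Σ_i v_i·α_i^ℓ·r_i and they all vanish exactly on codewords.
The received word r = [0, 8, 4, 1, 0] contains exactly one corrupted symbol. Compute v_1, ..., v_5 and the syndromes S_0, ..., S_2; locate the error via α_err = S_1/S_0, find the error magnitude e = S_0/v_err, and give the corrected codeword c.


S = (6, 10, 8), error at position 5, error magnitude e = 7, c = [0, 8, 4, 1, 6].

Step 1: column multipliers v_i = (∏_{j≠i}(α_i − α_j))^{−1} mod 13.
  i = 1 (α = 3): (3−7)(3−5)(3−10)(3−6) = (−4)·(−2)·(−7)·(−3) = 168 ≡ 12, so v_1 = 12^{−1} = 12 (mod 13).
  i = 2 (α = 7): (7−3)(7−5)(7−10)(7−6) = 4·2·(−3)·1 = −24 ≡ 2, so v_2 = 2^{−1} = 7 (mod 13).
  i = 3 (α = 5): (5−3)(5−7)(5−10)(5−6) = 2·(−2)·(−5)·(−1) = −20 ≡ 6, so v_3 = 6^{−1} = 11 (mod 13).
  i = 4 (α = 10): (10−3)(10−7)(10−5)(10−6) = 7·3·5·4 = 420 ≡ 4, so v_4 = 4^{−1} = 10 (mod 13).
  i = 5 (α = 6): (6−3)(6−7)(6−5)(6−10) = 3·(−1)·1·(−4) = 12 ≡ 12, so v_5 = 12^{−1} = 12 (mod 13).
  v = [12, 7, 11, 10, 12].
Step 2: syndromes of r = [0, 8, 4, 1, 0] (all sums mod 13).
  S_0 = Σ v_i r_i = 12·0 + 7·8 + 11·4 + 10·1 + 12·0 = 110 ≡ 6.
  S_1 = Σ v_i α_i r_i = 12·3·0 + 7·7·8 + 11·5·4 + 10·10·1 + 12·6·0 = 712 ≡ 10.
  α_i^2 mod 13 = [9, 10, 12, 9, 10].
  S_2 = Σ v_i α_i^2 r_i = 12·9·0 + 7·10·8 + 11·12·4 + 10·9·1 + 12·10·0 = 1178 ≡ 8.
  S = (6, 10, 8) ≠ 0, so r is not a codeword (an error is present).
Step 3: locate the error. For a single error e at position i, S_ℓ = v_i·e·α_i^ℓ, so α_err = S_1/S_0.
  S_0^{−1} = 6^{−1} = 11 (mod 13), so α_err = 10·11 = 110 ≡ 6 = α_5. Error position i = 5.
  Consistency check: S_2/S_1 = 8·4 = 32 ≡ 6 = α_err ✓ (single-error assumption holds).
Step 4: error magnitude e = S_0/v_5 = S_0·∏_{j≠5}(α_5 − α_j) = 6·12 = 72 ≡ 7 (mod 13).
Step 5: correct position 5: c_5 = r_5 − e = 0 − 7 ≡ 6 (mod 13). Hence c = [0, 8, 4, 1, 6].
  Check: interpolating c through the α_i gives m(x) = 7 + 2·x (degree < 2) with m(α_i) = c_i for every i, so c is indeed a codeword.


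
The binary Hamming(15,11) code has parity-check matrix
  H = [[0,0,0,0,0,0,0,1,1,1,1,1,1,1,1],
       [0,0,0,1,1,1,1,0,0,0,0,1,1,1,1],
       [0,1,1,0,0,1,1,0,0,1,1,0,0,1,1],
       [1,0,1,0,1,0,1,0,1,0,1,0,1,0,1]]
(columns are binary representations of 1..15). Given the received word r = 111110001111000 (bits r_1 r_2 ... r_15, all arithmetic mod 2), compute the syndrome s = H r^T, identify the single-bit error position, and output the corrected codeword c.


s = (0, 1, 0, 1)^T, error position = 5, corrected codeword c = 111100001111000

Compute s = H r^T mod 2 one row at a time:
  s_1 = 0 + 1 + 1 + 1 + 1 + 0 + 0 + 0 = 4 ≡ 0 (mod 2).
  s_2 = 1 + 1 + 0 + 0 + 1 + 0 + 0 + 0 = 3 ≡ 1 (mod 2).
  s_3 = 1 + 1 + 0 + 0 + 1 + 1 + 0 + 0 = 4 ≡ 0 (mod 2).
  s_4 = 1 + 1 + 1 + 0 + 1 + 1 + 0 + 0 = 5 ≡ 1 (mod 2).
s = (0, 1, 0, 1)^T — this equals column 5 of H (binary 0101), so error is at position 5.
Correct: flip bit 5 of r = 111110001111000 to get c = 111100001111000.


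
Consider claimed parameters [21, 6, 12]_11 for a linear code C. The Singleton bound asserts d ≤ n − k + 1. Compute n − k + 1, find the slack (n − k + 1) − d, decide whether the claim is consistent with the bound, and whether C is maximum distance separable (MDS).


Singleton RHS = n − k + 1 = 16, slack = 4, bound satisfied, not MDS.

Singleton bound: d ≤ n − k + 1.
Here n = 21, k = 6, so n − k + 1 = 16.
Given d = 12, check d ≤ 16: YES.
Slack = (n − k + 1) − d = 4.
The code is NOT MDS (slack = 4 > 0).
Description: the claimed parameters are [21, 6, 12]_11; such a code would be non-MDS.


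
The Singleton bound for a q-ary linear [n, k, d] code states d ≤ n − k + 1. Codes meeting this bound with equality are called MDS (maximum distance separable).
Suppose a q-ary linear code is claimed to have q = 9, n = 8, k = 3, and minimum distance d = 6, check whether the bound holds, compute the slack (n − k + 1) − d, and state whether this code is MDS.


Singleton RHS = n − k + 1 = 6, slack = 0, bound satisfied, MDS.

Singleton bound: d ≤ n − k + 1.
Here n = 8, k = 3, so n − k + 1 = 6.
Given d = 6, check d ≤ 6: YES.
Slack = (n − k + 1) − d = 0.
The code is MDS (slack = 0).
Description: the claimed parameters are [8, 3, 6]_9; such a code would be MDS (meets Singleton bound).


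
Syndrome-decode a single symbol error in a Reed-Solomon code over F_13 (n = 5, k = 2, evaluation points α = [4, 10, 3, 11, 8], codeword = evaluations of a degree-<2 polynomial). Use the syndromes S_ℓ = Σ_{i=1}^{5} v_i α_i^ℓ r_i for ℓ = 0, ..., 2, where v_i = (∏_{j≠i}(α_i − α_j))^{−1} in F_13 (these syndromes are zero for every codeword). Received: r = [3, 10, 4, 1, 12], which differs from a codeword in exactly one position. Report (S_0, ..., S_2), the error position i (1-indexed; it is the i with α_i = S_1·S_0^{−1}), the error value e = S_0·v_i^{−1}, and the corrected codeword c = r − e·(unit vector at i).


S = (8, 10, 6), error at position 4, error magnitude e = 5, c = [3, 10, 4, 9, 12].

Step 1: column multipliers v_i = (∏_{j≠i}(α_i − α_j))^{−1} mod 13.
  i = 1 (α = 4): (4−10)(4−3)(4−11)(4−8) = (−6)·1·(−7)·(−4) = −168 ≡ 1, so v_1 = 1^{−1} = 1 (mod 13).
  i = 2 (α = 10): (10−4)(10−3)(10−11)(10−8) = 6·7·(−1)·2 = −84 ≡ 7, so v_2 = 7^{−1} = 2 (mod 13).
  i = 3 (α = 3): (3−4)(3−10)(3−11)(3−8) = (−1)·(−7)·(−8)·(−5) = 280 ≡ 7, so v_3 = 7^{−1} = 2 (mod 13).
  i = 4 (α = 11): (11−4)(11−10)(11−3)(11−8) = 7·1·8·3 = 168 ≡ 12, so v_4 = 12^{−1} = 12 (mod 13).
  i = 5 (α = 8): (8−4)(8−10)(8−3)(8−11) = 4·(−2)·5·(−3) = 120 ≡ 3, so v_5 = 3^{−1} = 9 (mod 13).
  v = [1, 2, 2, 12, 9].
Step 2: syndromes of r = [3, 10, 4, 1, 12] (all sums mod 13).
  S_0 = Σ v_i r_i = 1·3 + 2·10 + 2·4 + 12·1 + 9·12 = 151 ≡ 8.
  S_1 = Σ v_i α_i r_i = 1·4·3 + 2·10·10 + 2·3·4 + 12·11·1 + 9·8·12 = 1232 ≡ 10.
  α_i^2 mod 13 = [3, 9, 9, 4, 12].
  S_2 = Σ v_i α_i^2 r_i = 1·3·3 + 2·9·10 + 2·9·4 + 12·4·1 + 9·12·12 = 1605 ≡ 6.
  S = (8, 10, 6) ≠ 0, so r is not a codeword (an error is present).
Step 3: locate the error. For a single error e at position i, S_ℓ = v_i·e·α_i^ℓ, so α_err = S_1/S_0.
  S_0^{−1} = 8^{−1} = 5 (mod 13), so α_err = 10·5 = 50 ≡ 11 = α_4. Error position i = 4.
  Consistency check: S_2/S_1 = 6·4 = 24 ≡ 11 = α_err ✓ (single-error assumption holds).
Step 4: error magnitude e = S_0/v_4 = S_0·∏_{j≠4}(α_4 − α_j) = 8·12 = 96 ≡ 5 (mod 13).
Step 5: correct position 4: c_4 = r_4 − e = 1 − 5 ≡ 9 (mod 13). Hence c = [3, 10, 4, 9, 12].
  Check: interpolating c through the α_i gives m(x) = 7 + 12·x (degree < 2) with m(α_i) = c_i for every i, so c is indeed a codeword.


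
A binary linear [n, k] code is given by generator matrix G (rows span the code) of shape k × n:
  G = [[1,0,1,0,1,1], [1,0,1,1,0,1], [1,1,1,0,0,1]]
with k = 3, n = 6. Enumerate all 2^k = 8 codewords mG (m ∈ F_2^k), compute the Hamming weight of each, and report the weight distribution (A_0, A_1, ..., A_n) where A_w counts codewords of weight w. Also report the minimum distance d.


Weight distribution: A_0 = 1, A_2 = 3, A_4 = 3, A_6 = 1. Minimum distance d = 2.

Enumerate all 2^3 = 8 messages m ∈ F_2^3.
For each, compute codeword c = mG in F_2^6, then tally its weight.
  m = 000 → c = 000000, weight = 0.
  m = 100 → c = 101011, weight = 4.
  m = 010 → c = 101101, weight = 4.
  m = 110 → c = 000110, weight = 2.
  m = 001 → c = 111001, weight = 4.
  m = 101 → c = 010010, weight = 2.
  m = 011 → c = 010100, weight = 2.
  m = 111 → c = 111111, weight = 6.
Tally weights:
  weight 0: 1 codewords.
  weight 2: 3 codewords.
  weight 4: 3 codewords.
  weight 6: 1 codewords.
Minimum distance d = smallest w > 0 with A_w > 0 = 2.
Sanity: Σ A_w = 8 = 2^3 = 8 ✓.


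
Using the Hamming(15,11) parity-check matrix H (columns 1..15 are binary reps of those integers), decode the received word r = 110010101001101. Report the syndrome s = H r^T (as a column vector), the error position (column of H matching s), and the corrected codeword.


s = (0, 1, 1, 0)^T, error position = 6, corrected codeword c = 110011101001101

Compute s = H r^T mod 2 one row at a time:
  s_1 = 0 + 1 + 0 + 0 + 1 + 1 + 0 + 1 = 4 ≡ 0 (mod 2).
  s_2 = 0 + 1 + 0 + 1 + 1 + 1 + 0 + 1 = 5 ≡ 1 (mod 2).
  s_3 = 1 + 0 + 0 + 1 + 0 + 0 + 0 + 1 = 3 ≡ 1 (mod 2).
  s_4 = 1 + 0 + 1 + 1 + 1 + 0 + 1 + 1 = 6 ≡ 0 (mod 2).
s = (0, 1, 1, 0)^T — this equals column 6 of H (binary 0110), so error is at position 6.
Correct: flip bit 6 of r = 110010101001101 to get c = 110011101001101.


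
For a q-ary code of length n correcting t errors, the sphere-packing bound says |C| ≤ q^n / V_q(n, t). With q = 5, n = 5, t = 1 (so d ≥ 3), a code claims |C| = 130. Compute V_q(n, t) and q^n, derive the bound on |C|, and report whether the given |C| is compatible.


V_q(n, t) = 21, q^n = 3125, Hamming bound = 148, |C| = 130 ≤ bound (satisfied).

Step 1: Compute V_q(n, t) = Σ_{j=0}^1 C(n, j) (q−1)^j.
  j = 0: C(5,0)·(4)^0 = 1·1 = 1.
  j = 1: C(5,1)·(4)^1 = 5·4 = 20.
  V_q(n, t) = 1 + 20 = 21.
Step 2: q^n = 5^5 = 3125.
Step 3: Hamming bound ⌊q^n / V_q(n,t)⌋ = ⌊3125/21⌋ = 148.
Step 4: Compare |C| = 130 to 148: satisfied.
The claimed |C| lies below the Hamming bound.


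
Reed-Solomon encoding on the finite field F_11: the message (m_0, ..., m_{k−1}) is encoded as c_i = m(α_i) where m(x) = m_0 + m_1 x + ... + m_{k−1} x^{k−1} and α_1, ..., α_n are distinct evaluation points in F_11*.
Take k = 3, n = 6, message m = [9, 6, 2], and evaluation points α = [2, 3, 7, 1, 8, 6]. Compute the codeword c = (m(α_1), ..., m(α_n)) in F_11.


c = [7, 1, 6, 6, 9, 7]

Message polynomial: m(x) = 9 + 6·x + 2·x^2 (mod 11).
For each evaluation point α_i, compute m(α_i) mod 11:
  α_1 = 2: Horner steps 2 → 10 → 7, so m(2) = 7.
  α_2 = 3: Horner steps 2 → 1 → 1, so m(3) = 1.
  α_3 = 7: Horner steps 2 → 9 → 6, so m(7) = 6.
  α_4 = 1: Horner steps 2 → 8 → 6, so m(1) = 6.
  α_5 = 8: Horner steps 2 → 0 → 9, so m(8) = 9.
  α_6 = 6: Horner steps 2 → 7 → 7, so m(6) = 7.
Codeword c = [7, 1, 6, 6, 9, 7] ∈ F_11^6.


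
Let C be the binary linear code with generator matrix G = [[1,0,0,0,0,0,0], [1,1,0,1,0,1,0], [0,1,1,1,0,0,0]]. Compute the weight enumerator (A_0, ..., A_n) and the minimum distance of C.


Weight distribution: A_0 = 1, A_1 = 1, A_2 = 1, A_3 = 3, A_4 = 2. Minimum distance d = 1.

Enumerate all 2^3 = 8 messages m ∈ F_2^3.
For each, compute codeword c = mG in F_2^7, then tally its weight.
  m = 000 → c = 0000000, weight = 0.
  m = 100 → c = 1000000, weight = 1.
  m = 010 → c = 1101010, weight = 4.
  m = 110 → c = 0101010, weight = 3.
  m = 001 → c = 0111000, weight = 3.
  m = 101 → c = 1111000, weight = 4.
  m = 011 → c = 1010010, weight = 3.
  m = 111 → c = 0010010, weight = 2.
Tally weights:
  weight 0: 1 codewords.
  weight 1: 1 codewords.
  weight 2: 1 codewords.
  weight 3: 3 codewords.
  weight 4: 2 codewords.
Minimum distance d = smallest w > 0 with A_w > 0 = 1.
Sanity: Σ A_w = 8 = 2^3 = 8 ✓.


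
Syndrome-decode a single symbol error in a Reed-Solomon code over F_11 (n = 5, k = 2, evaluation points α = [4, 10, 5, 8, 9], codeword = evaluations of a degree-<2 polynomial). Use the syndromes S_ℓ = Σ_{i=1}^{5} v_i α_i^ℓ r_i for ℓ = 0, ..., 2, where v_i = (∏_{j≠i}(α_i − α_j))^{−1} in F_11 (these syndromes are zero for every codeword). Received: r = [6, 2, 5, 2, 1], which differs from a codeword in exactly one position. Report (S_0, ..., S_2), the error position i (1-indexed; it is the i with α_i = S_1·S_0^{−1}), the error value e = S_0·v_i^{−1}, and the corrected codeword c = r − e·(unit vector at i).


S = (7, 4, 7), error at position 2, error magnitude e = 2, c = [6, 0, 5, 2, 1].

Step 1: column multipliers v_i = (∏_{j≠i}(α_i − α_j))^{−1} mod 11.
  i = 1 (α = 4): (4−10)(4−5)(4−8)(4−9) = (−6)·(−1)·(−4)·(−5) = 120 ≡ 10, so v_1 = 10^{−1} = 10 (mod 11).
  i = 2 (α = 10): (10−4)(10−5)(10−8)(10−9) = 6·5·2·1 = 60 ≡ 5, so v_2 = 5^{−1} = 9 (mod 11).
  i = 3 (α = 5): (5−4)(5−10)(5−8)(5−9) = 1·(−5)·(−3)·(−4) = −60 ≡ 6, so v_3 = 6^{−1} = 2 (mod 11).
  i = 4 (α = 8): (8−4)(8−10)(8−5)(8−9) = 4·(−2)·3·(−1) = 24 ≡ 2, so v_4 = 2^{−1} = 6 (mod 11).
  i = 5 (α = 9): (9−4)(9−10)(9−5)(9−8) = 5·(−1)·4·1 = −20 ≡ 2, so v_5 = 2^{−1} = 6 (mod 11).
  v = [10, 9, 2, 6, 6].
Step 2: syndromes of r = [6, 2, 5, 2, 1] (all sums mod 11).
  S_0 = Σ v_i r_i = 10·6 + 9·2 + 2·5 + 6·2 + 6·1 = 106 ≡ 7.
  S_1 = Σ v_i α_i r_i = 10·4·6 + 9·10·2 + 2·5·5 + 6·8·2 + 6·9·1 = 620 ≡ 4.
  α_i^2 mod 11 = [5, 1, 3, 9, 4].
  S_2 = Σ v_i α_i^2 r_i = 10·5·6 + 9·1·2 + 2·3·5 + 6·9·2 + 6·4·1 = 480 ≡ 7.
  S = (7, 4, 7) ≠ 0, so r is not a codeword (an error is present).
Step 3: locate the error. For a single error e at position i, S_ℓ = v_i·e·α_i^ℓ, so α_err = S_1/S_0.
  S_0^{−1} = 7^{−1} = 8 (mod 11), so α_err = 4·8 = 32 ≡ 10 = α_2. Error position i = 2.
  Consistency check: S_2/S_1 = 7·3 = 21 ≡ 10 = α_err ✓ (single-error assumption holds).
Step 4: error magnitude e = S_0/v_2 = S_0·∏_{j≠2}(α_2 − α_j) = 7·5 = 35 ≡ 2 (mod 11).
Step 5: correct position 2: c_2 = r_2 − e = 2 − 2 ≡ 0 (mod 11). Hence c = [6, 0, 5, 2, 1].
  Check: interpolating c through the α_i gives m(x) = 10 + 10·x (degree < 2) with m(α_i) = c_i for every i, so c is indeed a codeword.


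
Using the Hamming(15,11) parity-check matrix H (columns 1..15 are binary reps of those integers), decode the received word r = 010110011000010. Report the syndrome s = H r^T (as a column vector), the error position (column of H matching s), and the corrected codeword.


s = (1, 1, 0, 0)^T, error position = 12, corrected codeword c = 010110011001010

Compute s = H r^T mod 2 one row at a time:
  s_1 = 1 + 1 + 0 + 0 + 0 + 0 + 1 + 0 = 3 ≡ 1 (mod 2).
  s_2 = 1 + 1 + 0 + 0 + 0 + 0 + 1 + 0 = 3 ≡ 1 (mod 2).
  s_3 = 1 + 0 + 0 + 0 + 0 + 0 + 1 + 0 = 2 ≡ 0 (mod 2).
  s_4 = 0 + 0 + 1 + 0 + 1 + 0 + 0 + 0 = 2 ≡ 0 (mod 2).
s = (1, 1, 0, 0)^T — this equals column 12 of H (binary 1100), so error is at position 12.
Correct: flip bit 12 of r = 010110011000010 to get c = 010110011001010.


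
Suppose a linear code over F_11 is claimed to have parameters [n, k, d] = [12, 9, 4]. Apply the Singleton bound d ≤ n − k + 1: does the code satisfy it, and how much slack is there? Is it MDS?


Singleton RHS = n − k + 1 = 4, slack = 0, bound satisfied, MDS.

Singleton bound: d ≤ n − k + 1.
Here n = 12, k = 9, so n − k + 1 = 4.
Given d = 4, check d ≤ 4: YES.
Slack = (n − k + 1) − d = 0.
The code is MDS (slack = 0).
Description: the claimed parameters are [12, 9, 4]_11; such a code would be MDS (meets Singleton bound).


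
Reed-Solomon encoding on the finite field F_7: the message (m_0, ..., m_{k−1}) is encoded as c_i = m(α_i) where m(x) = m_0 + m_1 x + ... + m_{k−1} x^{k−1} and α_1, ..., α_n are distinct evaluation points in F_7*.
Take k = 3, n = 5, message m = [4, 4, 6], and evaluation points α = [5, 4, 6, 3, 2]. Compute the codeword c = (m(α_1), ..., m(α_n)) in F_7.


c = [6, 4, 6, 0, 1]

Message polynomial: m(x) = 4 + 4·x + 6·x^2 (mod 7).
For each evaluation point α_i, compute m(α_i) mod 7:
  α_1 = 5: Horner steps 6 → 6 → 6, so m(5) = 6.
  α_2 = 4: Horner steps 6 → 0 → 4, so m(4) = 4.
  α_3 = 6: Horner steps 6 → 5 → 6, so m(6) = 6.
  α_4 = 3: Horner steps 6 → 1 → 0, so m(3) = 0.
  α_5 = 2: Horner steps 6 → 2 → 1, so m(2) = 1.
Codeword c = [6, 4, 6, 0, 1] ∈ F_7^5.


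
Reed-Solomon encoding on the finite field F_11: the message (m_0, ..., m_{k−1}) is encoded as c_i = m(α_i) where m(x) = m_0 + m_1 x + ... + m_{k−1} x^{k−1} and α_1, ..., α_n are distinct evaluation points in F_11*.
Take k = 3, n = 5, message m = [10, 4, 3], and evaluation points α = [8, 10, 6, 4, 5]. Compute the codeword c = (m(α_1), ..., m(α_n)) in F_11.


c = [3, 9, 10, 8, 6]

Message polynomial: m(x) = 10 + 4·x + 3·x^2 (mod 11).
For each evaluation point α_i, compute m(α_i) mod 11:
  α_1 = 8: Horner steps 3 → 6 → 3, so m(8) = 3.
  α_2 = 10: Horner steps 3 → 1 → 9, so m(10) = 9.
  α_3 = 6: Horner steps 3 → 0 → 10, so m(6) = 10.
  α_4 = 4: Horner steps 3 → 5 → 8, so m(4) = 8.
  α_5 = 5: Horner steps 3 → 8 → 6, so m(5) = 6.
Codeword c = [3, 9, 10, 8, 6] ∈ F_11^5.


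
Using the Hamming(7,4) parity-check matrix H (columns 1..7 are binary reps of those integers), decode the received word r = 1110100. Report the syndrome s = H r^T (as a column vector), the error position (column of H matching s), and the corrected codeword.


s = (1, 0, 1)^T, error position = 5, corrected codeword c = 1110000

Compute s = H r^T mod 2 one row at a time:
  s_1 = 0 + 1 + 0 + 0 = 1 ≡ 1 (mod 2).
  s_2 = 1 + 1 + 0 + 0 = 2 ≡ 0 (mod 2).
  s_3 = 1 + 1 + 1 + 0 = 3 ≡ 1 (mod 2).
s = (1, 0, 1)^T — this equals column 5 of H (binary 101), so error is at position 5.
Correct: flip bit 5 of r = 1110100 to get c = 1110000.


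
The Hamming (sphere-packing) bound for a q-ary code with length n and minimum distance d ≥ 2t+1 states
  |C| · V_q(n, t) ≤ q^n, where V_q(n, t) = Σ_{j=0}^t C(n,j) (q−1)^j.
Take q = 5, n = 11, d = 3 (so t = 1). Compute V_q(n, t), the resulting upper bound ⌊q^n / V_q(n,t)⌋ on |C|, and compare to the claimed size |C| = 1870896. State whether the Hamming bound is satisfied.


V_q(n, t) = 45, q^n = 48828125, Hamming bound = 1085069, |C| = 1870896 > bound (violated).

Step 1: Compute V_q(n, t) = Σ_{j=0}^1 C(n, j) (q−1)^j.
  j = 0: C(11,0)·(4)^0 = 1·1 = 1.
  j = 1: C(11,1)·(4)^1 = 11·4 = 44.
  V_q(n, t) = 1 + 44 = 45.
Step 2: q^n = 5^11 = 48828125.
Step 3: Hamming bound ⌊q^n / V_q(n,t)⌋ = ⌊48828125/45⌋ = 1085069.
Step 4: Compare |C| = 1870896 to 1085069: violated.
The claimed |C| lies above the Hamming bound, so no 5-ary code of length 11 with d ≥ 3 can have 1870896 codewords.


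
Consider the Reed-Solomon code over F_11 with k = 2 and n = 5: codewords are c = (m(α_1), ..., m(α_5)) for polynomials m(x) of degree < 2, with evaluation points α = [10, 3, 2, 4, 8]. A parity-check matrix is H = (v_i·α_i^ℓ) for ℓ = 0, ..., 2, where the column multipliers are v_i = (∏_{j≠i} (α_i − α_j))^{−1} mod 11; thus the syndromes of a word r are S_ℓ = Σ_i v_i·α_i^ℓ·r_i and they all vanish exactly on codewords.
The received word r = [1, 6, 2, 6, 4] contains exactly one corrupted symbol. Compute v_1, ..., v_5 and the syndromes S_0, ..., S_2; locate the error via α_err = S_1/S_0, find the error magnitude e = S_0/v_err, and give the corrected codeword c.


S = (10, 7, 6), error at position 4, error magnitude e = 7, c = [1, 6, 2, 10, 4].

Step 1: column multipliers v_i = (∏_{j≠i}(α_i − α_j))^{−1} mod 11.
  i = 1 (α = 10): (10−3)(10−2)(10−4)(10−8) = 7·8·6·2 = 672 ≡ 1, so v_1 = 1^{−1} = 1 (mod 11).
  i = 2 (α = 3): (3−10)(3−2)(3−4)(3−8) = (−7)·1·(−1)·(−5) = −35 ≡ 9, so v_2 = 9^{−1} = 5 (mod 11).
  i = 3 (α = 2): (2−10)(2−3)(2−4)(2−8) = (−8)·(−1)·(−2)·(−6) = 96 ≡ 8, so v_3 = 8^{−1} = 7 (mod 11).
  i = 4 (α = 4): (4−10)(4−3)(4−2)(4−8) = (−6)·1·2·(−4) = 48 ≡ 4, so v_4 = 4^{−1} = 3 (mod 11).
  i = 5 (α = 8): (8−10)(8−3)(8−2)(8−4) = (−2)·5·6·4 = −240 ≡ 2, so v_5 = 2^{−1} = 6 (mod 11).
  v = [1, 5, 7, 3, 6].
Step 2: syndromes of r = [1, 6, 2, 6, 4] (all sums mod 11).
  S_0 = Σ v_i r_i = 1·1 + 5·6 + 7·2 + 3·6 + 6·4 = 87 ≡ 10.
  S_1 = Σ v_i α_i r_i = 1·10·1 + 5·3·6 + 7·2·2 + 3·4·6 + 6·8·4 = 392 ≡ 7.
  α_i^2 mod 11 = [1, 9, 4, 5, 9].
  S_2 = Σ v_i α_i^2 r_i = 1·1·1 + 5·9·6 + 7·4·2 + 3·5·6 + 6·9·4 = 633 ≡ 6.
  S = (10, 7, 6) ≠ 0, so r is not a codeword (an error is present).
Step 3: locate the error. For a single error e at position i, S_ℓ = v_i·e·α_i^ℓ, so α_err = S_1/S_0.
  S_0^{−1} = 10^{−1} = 10 (mod 11), so α_err = 7·10 = 70 ≡ 4 = α_4. Error position i = 4.
  Consistency check: S_2/S_1 = 6·8 = 48 ≡ 4 = α_err ✓ (single-error assumption holds).
Step 4: error magnitude e = S_0/v_4 = S_0·∏_{j≠4}(α_4 − α_j) = 10·4 = 40 ≡ 7 (mod 11).
Step 5: correct position 4: c_4 = r_4 − e = 6 − 7 ≡ 10 (mod 11). Hence c = [1, 6, 2, 10, 4].
  Check: interpolating c through the α_i gives m(x) = 5 + 4·x (degree < 2) with m(α_i) = c_i for every i, so c is indeed a codeword.


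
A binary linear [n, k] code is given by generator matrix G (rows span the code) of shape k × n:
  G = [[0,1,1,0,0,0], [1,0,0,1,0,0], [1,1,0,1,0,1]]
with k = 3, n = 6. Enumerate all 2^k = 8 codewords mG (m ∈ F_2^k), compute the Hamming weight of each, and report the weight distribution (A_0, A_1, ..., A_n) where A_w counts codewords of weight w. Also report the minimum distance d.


Weight distribution: A_0 = 1, A_2 = 4, A_4 = 3. Minimum distance d = 2.

Enumerate all 2^3 = 8 messages m ∈ F_2^3.
For each, compute codeword c = mG in F_2^6, then tally its weight.
  m = 000 → c = 000000, weight = 0.
  m = 100 → c = 011000, weight = 2.
  m = 010 → c = 100100, weight = 2.
  m = 110 → c = 111100, weight = 4.
  m = 001 → c = 110101, weight = 4.
  m = 101 → c = 101101, weight = 4.
  m = 011 → c = 010001, weight = 2.
  m = 111 → c = 001001, weight = 2.
Tally weights:
  weight 0: 1 codewords.
  weight 2: 4 codewords.
  weight 4: 3 codewords.
Minimum distance d = smallest w > 0 with A_w > 0 = 2.
Sanity: Σ A_w = 8 = 2^3 = 8 ✓.


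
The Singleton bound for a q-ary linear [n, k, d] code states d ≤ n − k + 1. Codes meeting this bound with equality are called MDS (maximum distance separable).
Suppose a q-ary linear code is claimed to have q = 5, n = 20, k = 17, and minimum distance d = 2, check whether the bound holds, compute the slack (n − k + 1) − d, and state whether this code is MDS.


Singleton RHS = n − k + 1 = 4, slack = 2, bound satisfied, not MDS.

Singleton bound: d ≤ n − k + 1.
Here n = 20, k = 17, so n − k + 1 = 4.
Given d = 2, check d ≤ 4: YES.
Slack = (n − k + 1) − d = 2.
The code is NOT MDS (slack = 2 > 0).
Description: the claimed parameters are [20, 17, 2]_5; such a code would be non-MDS.


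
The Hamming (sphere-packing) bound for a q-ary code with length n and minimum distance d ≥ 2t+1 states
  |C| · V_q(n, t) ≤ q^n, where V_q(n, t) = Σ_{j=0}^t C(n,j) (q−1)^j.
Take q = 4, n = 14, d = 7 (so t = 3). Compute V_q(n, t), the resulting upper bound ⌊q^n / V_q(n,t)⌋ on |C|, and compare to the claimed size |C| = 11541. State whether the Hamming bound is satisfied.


V_q(n, t) = 10690, q^n = 268435456, Hamming bound = 25110, |C| = 11541 ≤ bound (satisfied).

Step 1: Compute V_q(n, t) = Σ_{j=0}^3 C(n, j) (q−1)^j.
  j = 0: C(14,0)·(3)^0 = 1·1 = 1.
  j = 1: C(14,1)·(3)^1 = 14·3 = 42.
  j = 2: C(14,2)·(3)^2 = 91·9 = 819.
  j = 3: C(14,3)·(3)^3 = 364·27 = 9828.
  V_q(n, t) = 1 + 42 + 819 + 9828 = 10690.
Step 2: q^n = 4^14 = 268435456.
Step 3: Hamming bound ⌊q^n / V_q(n,t)⌋ = ⌊268435456/10690⌋ = 25110.
Step 4: Compare |C| = 11541 to 25110: satisfied.
The claimed |C| lies below the Hamming bound.


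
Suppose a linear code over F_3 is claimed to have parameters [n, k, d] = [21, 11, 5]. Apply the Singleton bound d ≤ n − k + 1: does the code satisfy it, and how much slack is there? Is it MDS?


Singleton RHS = n − k + 1 = 11, slack = 6, bound satisfied, not MDS.

Singleton bound: d ≤ n − k + 1.
Here n = 21, k = 11, so n − k + 1 = 11.
Given d = 5, check d ≤ 11: YES.
Slack = (n − k + 1) − d = 6.
The code is NOT MDS (slack = 6 > 0).
Description: the claimed parameters are [21, 11, 5]_3; such a code would be non-MDS.


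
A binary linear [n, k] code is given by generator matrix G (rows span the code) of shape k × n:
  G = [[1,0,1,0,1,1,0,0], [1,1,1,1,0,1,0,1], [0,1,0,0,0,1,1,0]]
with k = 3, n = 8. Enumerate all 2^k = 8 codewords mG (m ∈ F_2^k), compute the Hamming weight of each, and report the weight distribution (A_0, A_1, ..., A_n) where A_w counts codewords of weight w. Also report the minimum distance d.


Weight distribution: A_0 = 1, A_3 = 1, A_4 = 2, A_5 = 3, A_6 = 1. Minimum distance d = 3.

Enumerate all 2^3 = 8 messages m ∈ F_2^3.
For each, compute codeword c = mG in F_2^8, then tally its weight.
  m = 000 → c = 00000000, weight = 0.
  m = 100 → c = 10101100, weight = 4.
  m = 010 → c = 11110101, weight = 6.
  m = 110 → c = 01011001, weight = 4.
  m = 001 → c = 01000110, weight = 3.
  m = 101 → c = 11101010, weight = 5.
  m = 011 → c = 10110011, weight = 5.
  m = 111 → c = 00011111, weight = 5.
Tally weights:
  weight 0: 1 codewords.
  weight 3: 1 codewords.
  weight 4: 2 codewords.
  weight 5: 3 codewords.
  weight 6: 1 codewords.
Minimum distance d = smallest w > 0 with A_w > 0 = 3.
Sanity: Σ A_w = 8 = 2^3 = 8 ✓.


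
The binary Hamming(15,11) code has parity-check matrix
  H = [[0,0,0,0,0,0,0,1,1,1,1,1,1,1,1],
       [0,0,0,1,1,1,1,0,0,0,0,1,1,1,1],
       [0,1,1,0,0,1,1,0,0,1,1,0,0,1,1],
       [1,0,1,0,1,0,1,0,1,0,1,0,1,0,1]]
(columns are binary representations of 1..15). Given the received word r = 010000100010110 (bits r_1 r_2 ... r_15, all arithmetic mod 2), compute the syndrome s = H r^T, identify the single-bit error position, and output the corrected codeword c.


s = (1, 1, 0, 1)^T, error position = 13, corrected codeword c = 010000100010010

Compute s = H r^T mod 2 one row at a time:
  s_1 = 0 + 0 + 0 + 1 + 0 + 1 + 1 + 0 = 3 ≡ 1 (mod 2).
  s_2 = 0 + 0 + 0 + 1 + 0 + 1 + 1 + 0 = 3 ≡ 1 (mod 2).
  s_3 = 1 + 0 + 0 + 1 + 0 + 1 + 1 + 0 = 4 ≡ 0 (mod 2).
  s_4 = 0 + 0 + 0 + 1 + 0 + 1 + 1 + 0 = 3 ≡ 1 (mod 2).
s = (1, 1, 0, 1)^T — this equals column 13 of H (binary 1101), so error is at position 13.
Correct: flip bit 13 of r = 010000100010110 to get c = 010000100010010.


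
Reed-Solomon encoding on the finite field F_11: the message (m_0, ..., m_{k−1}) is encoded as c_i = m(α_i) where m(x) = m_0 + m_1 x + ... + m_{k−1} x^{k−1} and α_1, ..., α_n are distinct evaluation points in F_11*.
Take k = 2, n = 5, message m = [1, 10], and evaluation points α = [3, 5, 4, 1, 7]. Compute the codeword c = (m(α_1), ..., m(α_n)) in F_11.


c = [9, 7, 8, 0, 5]

Message polynomial: m(x) = 1 + 10·x (mod 11).
For each evaluation point α_i, compute m(α_i) mod 11:
  α_1 = 3: Horner steps 10 → 9, so m(3) = 9.
  α_2 = 5: Horner steps 10 → 7, so m(5) = 7.
  α_3 = 4: Horner steps 10 → 8, so m(4) = 8.
  α_4 = 1: Horner steps 10 → 0, so m(1) = 0.
  α_5 = 7: Horner steps 10 → 5, so m(7) = 5.
Codeword c = [9, 7, 8, 0, 5] ∈ F_11^5.


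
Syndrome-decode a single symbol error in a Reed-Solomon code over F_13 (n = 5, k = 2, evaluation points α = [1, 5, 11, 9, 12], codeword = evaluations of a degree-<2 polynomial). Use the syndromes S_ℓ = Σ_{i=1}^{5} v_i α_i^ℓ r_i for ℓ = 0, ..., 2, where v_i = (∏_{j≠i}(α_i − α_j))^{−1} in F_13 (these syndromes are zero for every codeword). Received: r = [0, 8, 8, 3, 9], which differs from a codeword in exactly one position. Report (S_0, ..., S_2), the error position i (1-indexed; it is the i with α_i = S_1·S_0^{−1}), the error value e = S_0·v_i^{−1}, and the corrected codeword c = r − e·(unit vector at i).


S = (4, 5, 3), error at position 3, error magnitude e = 1, c = [0, 8, 7, 3, 9].

Step 1: column multipliers v_i = (∏_{j≠i}(α_i − α_j))^{−1} mod 13.
  i = 1 (α = 1): (1−5)(1−11)(1−9)(1−12) = (−4)·(−10)·(−8)·(−11) = 3520 ≡ 10, so v_1 = 10^{−1} = 4 (mod 13).
  i = 2 (α = 5): (5−1)(5−11)(5−9)(5−12) = 4·(−6)·(−4)·(−7) = −672 ≡ 4, so v_2 = 4^{−1} = 10 (mod 13).
  i = 3 (α = 11): (11−1)(11−5)(11−9)(11−12) = 10·6·2·(−1) = −120 ≡ 10, so v_3 = 10^{−1} = 4 (mod 13).
  i = 4 (α = 9): (9−1)(9−5)(9−11)(9−12) = 8·4·(−2)·(−3) = 192 ≡ 10, so v_4 = 10^{−1} = 4 (mod 13).
  i = 5 (α = 12): (12−1)(12−5)(12−11)(12−9) = 11·7·1·3 = 231 ≡ 10, so v_5 = 10^{−1} = 4 (mod 13).
  v = [4, 10, 4, 4, 4].
Step 2: syndromes of r = [0, 8, 8, 3, 9] (all sums mod 13).
  S_0 = Σ v_i r_i = 4·0 + 10·8 + 4·8 + 4·3 + 4·9 = 160 ≡ 4.
  S_1 = Σ v_i α_i r_i = 4·1·0 + 10·5·8 + 4·11·8 + 4·9·3 + 4·12·9 = 1292 ≡ 5.
  α_i^2 mod 13 = [1, 12, 4, 3, 1].
  S_2 = Σ v_i α_i^2 r_i = 4·1·0 + 10·12·8 + 4·4·8 + 4·3·3 + 4·1·9 = 1160 ≡ 3.
  S = (4, 5, 3) ≠ 0, so r is not a codeword (an error is present).
Step 3: locate the error. For a single error e at position i, S_ℓ = v_i·e·α_i^ℓ, so α_err = S_1/S_0.
  S_0^{−1} = 4^{−1} = 10 (mod 13), so α_err = 5·10 = 50 ≡ 11 = α_3. Error position i = 3.
  Consistency check: S_2/S_1 = 3·8 = 24 ≡ 11 = α_err ✓ (single-error assumption holds).
Step 4: error magnitude e = S_0/v_3 = S_0·∏_{j≠3}(α_3 − α_j) = 4·10 = 40 ≡ 1 (mod 13).
Step 5: correct position 3: c_3 = r_3 − e = 8 − 1 ≡ 7 (mod 13). Hence c = [0, 8, 7, 3, 9].
  Check: interpolating c through the α_i gives m(x) = 11 + 2·x (degree < 2) with m(α_i) = c_i for every i, so c is indeed a codeword.


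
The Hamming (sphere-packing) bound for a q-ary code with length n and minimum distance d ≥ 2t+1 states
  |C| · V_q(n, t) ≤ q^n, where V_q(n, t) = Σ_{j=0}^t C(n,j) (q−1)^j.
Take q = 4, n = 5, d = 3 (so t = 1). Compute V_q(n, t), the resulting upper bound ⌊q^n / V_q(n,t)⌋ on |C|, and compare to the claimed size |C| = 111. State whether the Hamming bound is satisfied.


V_q(n, t) = 16, q^n = 1024, Hamming bound = 64, |C| = 111 > bound (violated).

Step 1: Compute V_q(n, t) = Σ_{j=0}^1 C(n, j) (q−1)^j.
  j = 0: C(5,0)·(3)^0 = 1·1 = 1.
  j = 1: C(5,1)·(3)^1 = 5·3 = 15.
  V_q(n, t) = 1 + 15 = 16.
Step 2: q^n = 4^5 = 1024.
Step 3: Hamming bound ⌊q^n / V_q(n,t)⌋ = ⌊1024/16⌋ = 64.
Step 4: Compare |C| = 111 to 64: violated.
The claimed |C| lies above the Hamming bound, so no 4-ary code of length 5 with d ≥ 3 can have 111 codewords.


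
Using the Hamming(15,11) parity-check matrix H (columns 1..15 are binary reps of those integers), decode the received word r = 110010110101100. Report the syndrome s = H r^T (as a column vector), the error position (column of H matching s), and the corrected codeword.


s = (0, 0, 1, 0)^T, error position = 2, corrected codeword c = 100010110101100

Compute s = H r^T mod 2 one row at a time:
  s_1 = 1 + 0 + 1 + 0 + 1 + 1 + 0 + 0 = 4 ≡ 0 (mod 2).
  s_2 = 0 + 1 + 0 + 1 + 1 + 1 + 0 + 0 = 4 ≡ 0 (mod 2).
  s_3 = 1 + 0 + 0 + 1 + 1 + 0 + 0 + 0 = 3 ≡ 1 (mod 2).
  s_4 = 1 + 0 + 1 + 1 + 0 + 0 + 1 + 0 = 4 ≡ 0 (mod 2).
s = (0, 0, 1, 0)^T — this equals column 2 of H (binary 0010), so error is at position 2.
Correct: flip bit 2 of r = 110010110101100 to get c = 100010110101100.


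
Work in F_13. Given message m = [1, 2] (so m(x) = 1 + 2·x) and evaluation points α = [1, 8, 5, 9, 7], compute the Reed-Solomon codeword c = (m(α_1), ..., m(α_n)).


c = [3, 4, 11, 6, 2]

Message polynomial: m(x) = 1 + 2·x (mod 13).
For each evaluation point α_i, compute m(α_i) mod 13:
  α_1 = 1: Horner steps 2 → 3, so m(1) = 3.
  α_2 = 8: Horner steps 2 → 4, so m(8) = 4.
  α_3 = 5: Horner steps 2 → 11, so m(5) = 11.
  α_4 = 9: Horner steps 2 → 6, so m(9) = 6.
  α_5 = 7: Horner steps 2 → 2, so m(7) = 2.
Codeword c = [3, 4, 11, 6, 2] ∈ F_13^5.


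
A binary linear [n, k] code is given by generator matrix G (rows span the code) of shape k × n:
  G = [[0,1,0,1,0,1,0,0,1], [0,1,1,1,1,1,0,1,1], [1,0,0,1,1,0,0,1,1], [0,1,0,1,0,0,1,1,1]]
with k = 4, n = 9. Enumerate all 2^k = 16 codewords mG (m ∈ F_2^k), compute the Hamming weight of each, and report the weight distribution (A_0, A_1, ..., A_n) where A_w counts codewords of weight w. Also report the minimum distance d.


Weight distribution: A_0 = 1, A_3 = 2, A_4 = 5, A_5 = 4, A_6 = 2, A_7 = 2. Minimum distance d = 3.

Enumerate all 2^4 = 16 messages m ∈ F_2^4.
For each, compute codeword c = mG in F_2^9, then tally its weight.
  m = 0000 → c = 000000000, weight = 0.
  m = 1000 → c = 010101001, weight = 4.
  m = 0100 → c = 011111011, weight = 7.
  m = 1100 → c = 001010010, weight = 3.
  m = 0010 → c = 100110011, weight = 5.
  m = 1010 → c = 110011010, weight = 5.
  m = 0110 → c = 111001000, weight = 4.
  m = 1110 → c = 101100001, weight = 4.
  m = 0001 → c = 010100111, weight = 5.
  m = 1001 → c = 000001110, weight = 3.
  m = 0101 → c = 001011100, weight = 4.
  m = 1101 → c = 011110101, weight = 6.
  m = 0011 → c = 110010100, weight = 4.
  m = 1011 → c = 100111101, weight = 6.
  m = 0111 → c = 101101111, weight = 7.
  m = 1111 → c = 111000110, weight = 5.
Tally weights:
  weight 0: 1 codewords.
  weight 3: 2 codewords.
  weight 4: 5 codewords.
  weight 5: 4 codewords.
  weight 6: 2 codewords.
  weight 7: 2 codewords.
Minimum distance d = smallest w > 0 with A_w > 0 = 3.
Sanity: Σ A_w = 16 = 2^4 = 16 ✓.
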